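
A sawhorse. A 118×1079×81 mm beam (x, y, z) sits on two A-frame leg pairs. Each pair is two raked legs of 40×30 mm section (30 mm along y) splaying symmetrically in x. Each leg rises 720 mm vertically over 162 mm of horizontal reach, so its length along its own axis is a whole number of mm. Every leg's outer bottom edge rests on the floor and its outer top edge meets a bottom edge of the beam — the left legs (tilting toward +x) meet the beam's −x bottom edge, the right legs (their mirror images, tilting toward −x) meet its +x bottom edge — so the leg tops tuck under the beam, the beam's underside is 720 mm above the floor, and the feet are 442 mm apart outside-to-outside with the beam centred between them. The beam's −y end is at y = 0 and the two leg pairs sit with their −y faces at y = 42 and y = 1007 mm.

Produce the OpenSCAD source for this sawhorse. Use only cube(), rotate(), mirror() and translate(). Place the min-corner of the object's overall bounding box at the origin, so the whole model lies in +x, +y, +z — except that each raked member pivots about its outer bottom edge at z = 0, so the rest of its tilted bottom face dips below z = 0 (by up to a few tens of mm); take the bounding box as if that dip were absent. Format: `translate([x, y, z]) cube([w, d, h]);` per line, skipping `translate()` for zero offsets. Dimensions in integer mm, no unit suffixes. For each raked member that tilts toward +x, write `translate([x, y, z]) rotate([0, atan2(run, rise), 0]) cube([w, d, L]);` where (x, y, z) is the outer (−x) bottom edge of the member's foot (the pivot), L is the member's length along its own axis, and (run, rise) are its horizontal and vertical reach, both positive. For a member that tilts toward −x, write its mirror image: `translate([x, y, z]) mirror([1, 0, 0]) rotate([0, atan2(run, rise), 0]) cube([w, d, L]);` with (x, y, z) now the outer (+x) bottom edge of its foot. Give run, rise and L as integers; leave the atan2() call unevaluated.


translate([162, 0, 720]) cube([118, 1079, 81]);
translate([0, 42, 0]) rotate([0, atan2(162, 720), 0]) cube([40, 30, 738]);
translate([442, 42, 0]) mirror([1, 0, 0]) rotate([0, atan2(162, 720), 0]) cube([40, 30, 738]);
translate([0, 1007, 0]) rotate([0, atan2(162, 720), 0]) cube([40, 30, 738]);
translate([442, 1007, 0]) mirror([1, 0, 0]) rotate([0, atan2(162, 720), 0]) cube([40, 30, 738]);


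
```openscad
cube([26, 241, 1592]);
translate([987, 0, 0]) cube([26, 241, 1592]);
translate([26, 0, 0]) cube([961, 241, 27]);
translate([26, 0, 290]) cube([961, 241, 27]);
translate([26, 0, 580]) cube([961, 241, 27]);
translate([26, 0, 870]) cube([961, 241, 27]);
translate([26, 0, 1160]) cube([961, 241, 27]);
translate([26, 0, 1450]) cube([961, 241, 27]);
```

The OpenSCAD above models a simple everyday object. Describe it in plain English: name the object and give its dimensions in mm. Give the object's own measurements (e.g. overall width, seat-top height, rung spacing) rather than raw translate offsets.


An open bookshelf. Two side panels, each 26 mm thick, 241 mm deep and 1592 mm tall, stand 1013 mm apart (outside-to-outside). Between them sit 6 shelves, each 27 mm thick and 241 mm deep, spanning the full gap between the sides. The bottom shelf rests on the floor (its underside at z = 0) and the clear gap between one shelf's top and the next shelf's underside is 263 mm.


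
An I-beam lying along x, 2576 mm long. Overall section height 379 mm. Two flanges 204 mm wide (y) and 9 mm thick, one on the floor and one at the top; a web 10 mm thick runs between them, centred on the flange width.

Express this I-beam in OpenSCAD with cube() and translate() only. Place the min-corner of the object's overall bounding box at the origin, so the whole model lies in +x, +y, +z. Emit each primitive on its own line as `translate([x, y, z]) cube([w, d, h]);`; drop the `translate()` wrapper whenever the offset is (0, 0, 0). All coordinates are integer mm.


cube([2576, 204, 9]);
translate([0, 97, 9]) cube([2576, 10, 361]);
translate([0, 0, 370]) cube([2576, 204, 9]);


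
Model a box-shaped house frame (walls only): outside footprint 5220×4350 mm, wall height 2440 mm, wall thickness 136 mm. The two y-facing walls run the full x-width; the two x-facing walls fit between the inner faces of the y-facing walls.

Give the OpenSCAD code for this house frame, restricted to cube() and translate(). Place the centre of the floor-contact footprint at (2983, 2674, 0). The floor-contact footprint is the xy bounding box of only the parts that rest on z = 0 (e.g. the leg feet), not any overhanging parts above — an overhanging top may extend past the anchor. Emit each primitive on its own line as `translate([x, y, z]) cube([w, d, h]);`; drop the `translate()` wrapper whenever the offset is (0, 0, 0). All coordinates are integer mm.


translate([373, 499, 0]) cube([5220, 136, 2440]);
translate([373, 4713, 0]) cube([5220, 136, 2440]);
translate([373, 635, 0]) cube([136, 4078, 2440]);
translate([5457, 635, 0]) cube([136, 4078, 2440]);


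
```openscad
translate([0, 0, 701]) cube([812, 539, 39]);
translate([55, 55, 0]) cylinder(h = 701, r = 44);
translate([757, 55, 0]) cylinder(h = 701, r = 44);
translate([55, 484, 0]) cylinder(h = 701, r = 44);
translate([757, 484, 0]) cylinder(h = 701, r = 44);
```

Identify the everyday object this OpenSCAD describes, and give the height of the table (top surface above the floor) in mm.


A table. The table height is 740 mm.

A 812×539×39 slab sits at z = 701 on four Ø88 mm round legs — a table. The top surface is at 701 + 39 = 740 mm.


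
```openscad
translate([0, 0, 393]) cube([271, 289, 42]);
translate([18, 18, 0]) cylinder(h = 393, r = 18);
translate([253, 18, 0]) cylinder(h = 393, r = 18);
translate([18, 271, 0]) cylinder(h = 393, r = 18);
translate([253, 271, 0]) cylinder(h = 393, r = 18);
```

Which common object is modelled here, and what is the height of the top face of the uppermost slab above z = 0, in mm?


A stool. The seat height is 435 mm.

A 271×289×42 slab at z = 393 on four corner cylinders — a stool. The seat top is 393 + 42 = 435 mm.


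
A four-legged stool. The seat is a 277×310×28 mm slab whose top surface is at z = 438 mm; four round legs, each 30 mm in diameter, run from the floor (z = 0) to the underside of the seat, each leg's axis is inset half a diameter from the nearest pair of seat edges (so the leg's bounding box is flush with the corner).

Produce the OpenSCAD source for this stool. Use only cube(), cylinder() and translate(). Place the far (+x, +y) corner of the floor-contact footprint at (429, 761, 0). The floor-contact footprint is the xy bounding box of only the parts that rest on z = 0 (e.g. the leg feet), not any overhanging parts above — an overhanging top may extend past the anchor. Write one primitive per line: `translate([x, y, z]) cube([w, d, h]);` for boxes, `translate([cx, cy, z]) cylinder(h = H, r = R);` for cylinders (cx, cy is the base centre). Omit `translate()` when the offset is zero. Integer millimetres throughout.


translate([152, 451, 410]) cube([277, 310, 28]);
translate([167, 466, 0]) cylinder(h = 410, r = 15);
translate([414, 466, 0]) cylinder(h = 410, r = 15);
translate([167, 746, 0]) cylinder(h = 410, r = 15);
translate([414, 746, 0]) cylinder(h = 410, r = 15);


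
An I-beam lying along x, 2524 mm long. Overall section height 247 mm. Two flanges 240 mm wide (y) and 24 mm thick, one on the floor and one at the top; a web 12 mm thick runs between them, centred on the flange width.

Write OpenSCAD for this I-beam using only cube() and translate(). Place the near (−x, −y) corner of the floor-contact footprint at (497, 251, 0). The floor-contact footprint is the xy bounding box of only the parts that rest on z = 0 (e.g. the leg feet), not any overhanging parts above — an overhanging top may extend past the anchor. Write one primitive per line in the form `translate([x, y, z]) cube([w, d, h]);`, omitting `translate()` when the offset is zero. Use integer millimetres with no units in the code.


translate([497, 251, 0]) cube([2524, 240, 24]);
translate([497, 365, 24]) cube([2524, 12, 199]);
translate([497, 251, 223]) cube([2524, 240, 24]);


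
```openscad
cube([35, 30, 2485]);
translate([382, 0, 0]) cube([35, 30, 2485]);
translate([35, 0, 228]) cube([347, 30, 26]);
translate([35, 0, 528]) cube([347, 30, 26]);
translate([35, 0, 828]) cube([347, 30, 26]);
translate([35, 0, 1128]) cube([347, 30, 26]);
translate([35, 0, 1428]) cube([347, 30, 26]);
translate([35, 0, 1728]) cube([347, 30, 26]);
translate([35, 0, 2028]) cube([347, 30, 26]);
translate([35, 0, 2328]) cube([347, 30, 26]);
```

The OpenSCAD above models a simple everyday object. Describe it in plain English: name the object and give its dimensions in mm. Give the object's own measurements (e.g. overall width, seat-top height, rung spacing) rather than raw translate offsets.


A straight ladder. Two 35×30 mm vertical rails, 2485 mm tall, stand 417 mm apart (outside-to-outside) with their front faces coplanar on the −y side. 8 rungs, each 30 mm deep and 26 mm tall, span between the inner faces of the rails, front faces flush with the rails. The lowest rung's underside is at z = 228 mm and rungs are spaced 300 mm apart (underside to underside).


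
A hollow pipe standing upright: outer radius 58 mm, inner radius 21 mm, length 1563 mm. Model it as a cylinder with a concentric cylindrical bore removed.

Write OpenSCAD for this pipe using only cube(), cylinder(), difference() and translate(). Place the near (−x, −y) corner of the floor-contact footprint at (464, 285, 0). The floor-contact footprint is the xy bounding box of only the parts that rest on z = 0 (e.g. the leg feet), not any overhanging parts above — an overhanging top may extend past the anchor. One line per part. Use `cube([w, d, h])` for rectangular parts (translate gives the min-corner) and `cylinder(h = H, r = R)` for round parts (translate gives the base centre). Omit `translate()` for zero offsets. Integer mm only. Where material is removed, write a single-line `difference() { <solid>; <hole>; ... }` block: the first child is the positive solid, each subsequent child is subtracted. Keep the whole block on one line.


difference() { translate([522, 343, 0]) cylinder(h = 1563, r = 58); translate([522, 343, 0]) cylinder(h = 1563, r = 21); }


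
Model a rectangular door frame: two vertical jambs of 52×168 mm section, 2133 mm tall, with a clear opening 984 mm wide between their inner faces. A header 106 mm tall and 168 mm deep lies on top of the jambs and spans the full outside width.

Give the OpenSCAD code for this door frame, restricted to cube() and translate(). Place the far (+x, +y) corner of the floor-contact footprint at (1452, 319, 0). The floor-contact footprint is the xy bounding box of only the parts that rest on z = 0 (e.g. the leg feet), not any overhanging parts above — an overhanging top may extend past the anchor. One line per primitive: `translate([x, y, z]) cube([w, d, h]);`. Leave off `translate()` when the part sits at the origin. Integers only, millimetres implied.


translate([364, 151, 0]) cube([52, 168, 2133]);
translate([1400, 151, 0]) cube([52, 168, 2133]);
translate([364, 151, 2133]) cube([1088, 168, 106]);


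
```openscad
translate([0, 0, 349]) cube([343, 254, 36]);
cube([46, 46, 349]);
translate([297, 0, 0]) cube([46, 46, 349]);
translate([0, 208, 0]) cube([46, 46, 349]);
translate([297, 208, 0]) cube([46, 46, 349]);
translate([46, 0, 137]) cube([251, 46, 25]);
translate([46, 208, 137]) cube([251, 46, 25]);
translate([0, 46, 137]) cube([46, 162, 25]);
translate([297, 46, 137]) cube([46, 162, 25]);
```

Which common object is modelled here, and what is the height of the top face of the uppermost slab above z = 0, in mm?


A stool. The seat height is 385 mm.

A 343×254×36 slab at z = 349 on four corner posts — a stool. The seat top is 349 + 36 = 385 mm.


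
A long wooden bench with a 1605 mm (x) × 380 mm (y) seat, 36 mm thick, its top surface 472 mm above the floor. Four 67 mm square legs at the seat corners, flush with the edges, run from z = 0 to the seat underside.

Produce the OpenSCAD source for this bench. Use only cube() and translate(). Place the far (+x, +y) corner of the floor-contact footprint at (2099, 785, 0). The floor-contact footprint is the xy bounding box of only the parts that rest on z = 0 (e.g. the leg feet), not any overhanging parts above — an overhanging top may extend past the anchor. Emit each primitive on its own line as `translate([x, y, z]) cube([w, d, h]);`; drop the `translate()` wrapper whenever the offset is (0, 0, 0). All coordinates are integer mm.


translate([494, 405, 436]) cube([1605, 380, 36]);
translate([494, 405, 0]) cube([67, 67, 436]);
translate([494, 718, 0]) cube([67, 67, 436]);
translate([2032, 405, 0]) cube([67, 67, 436]);
translate([2032, 718, 0]) cube([67, 67, 436]);


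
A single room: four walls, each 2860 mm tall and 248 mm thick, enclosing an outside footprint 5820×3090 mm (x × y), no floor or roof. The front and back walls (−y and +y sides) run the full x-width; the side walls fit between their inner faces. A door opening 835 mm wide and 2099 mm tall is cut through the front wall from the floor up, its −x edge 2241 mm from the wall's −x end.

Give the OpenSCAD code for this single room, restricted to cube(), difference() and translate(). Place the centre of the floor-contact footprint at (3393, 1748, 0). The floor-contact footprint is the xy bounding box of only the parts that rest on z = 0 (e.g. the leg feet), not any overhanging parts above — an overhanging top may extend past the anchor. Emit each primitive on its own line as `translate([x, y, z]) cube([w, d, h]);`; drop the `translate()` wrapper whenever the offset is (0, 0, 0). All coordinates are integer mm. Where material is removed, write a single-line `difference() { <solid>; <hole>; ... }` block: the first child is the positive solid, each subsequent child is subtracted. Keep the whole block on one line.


difference() { translate([483, 203, 0]) cube([5820, 248, 2860]); translate([2724, 203, 0]) cube([835, 248, 2099]); }
translate([483, 3045, 0]) cube([5820, 248, 2860]);
translate([483, 451, 0]) cube([248, 2594, 2860]);
translate([6055, 451, 0]) cube([248, 2594, 2860]);


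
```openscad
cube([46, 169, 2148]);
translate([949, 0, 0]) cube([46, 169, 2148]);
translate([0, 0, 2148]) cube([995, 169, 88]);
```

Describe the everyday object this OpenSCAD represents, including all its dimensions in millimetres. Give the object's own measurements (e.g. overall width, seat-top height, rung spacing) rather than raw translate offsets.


A door frame. The clear opening is 903 mm wide and 2148 mm high. Two 46 mm wide jambs, 169 mm deep, stand either side of the opening from the floor to the top of the opening. A 88 mm thick head sits across the top of both jambs, spanning the full outside width of the frame.


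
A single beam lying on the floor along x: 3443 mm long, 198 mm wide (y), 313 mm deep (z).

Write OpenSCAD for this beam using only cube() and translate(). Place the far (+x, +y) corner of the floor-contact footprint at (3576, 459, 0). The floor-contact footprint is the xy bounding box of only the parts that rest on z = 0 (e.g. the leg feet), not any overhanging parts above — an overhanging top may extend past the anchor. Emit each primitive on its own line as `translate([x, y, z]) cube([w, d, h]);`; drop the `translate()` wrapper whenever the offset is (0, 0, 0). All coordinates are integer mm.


translate([133, 261, 0]) cube([3443, 198, 313]);


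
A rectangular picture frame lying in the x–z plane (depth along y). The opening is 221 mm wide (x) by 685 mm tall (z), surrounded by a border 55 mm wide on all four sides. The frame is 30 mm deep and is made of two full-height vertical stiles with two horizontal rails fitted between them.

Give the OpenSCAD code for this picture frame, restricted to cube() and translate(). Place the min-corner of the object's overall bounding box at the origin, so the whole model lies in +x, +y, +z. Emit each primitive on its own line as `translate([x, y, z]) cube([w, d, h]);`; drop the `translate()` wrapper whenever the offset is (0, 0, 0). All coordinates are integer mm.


cube([55, 30, 795]);
translate([276, 0, 0]) cube([55, 30, 795]);
translate([55, 0, 0]) cube([221, 30, 55]);
translate([55, 0, 740]) cube([221, 30, 55]);


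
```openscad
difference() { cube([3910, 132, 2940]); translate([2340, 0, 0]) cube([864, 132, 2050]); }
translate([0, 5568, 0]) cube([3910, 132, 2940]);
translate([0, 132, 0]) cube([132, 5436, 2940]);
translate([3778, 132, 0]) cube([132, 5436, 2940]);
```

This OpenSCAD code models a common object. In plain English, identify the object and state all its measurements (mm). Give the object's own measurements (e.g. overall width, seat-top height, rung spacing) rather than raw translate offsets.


A single room: four walls, each 2940 mm tall and 132 mm thick, enclosing an outside footprint 3910×5700 mm (x × y), no floor or roof. The front and back walls (−y and +y sides) run the full x-width; the side walls fit between their inner faces. A door opening 864 mm wide and 2050 mm tall is cut through the front wall from the floor up, its −x edge 2340 mm from the wall's −x end.


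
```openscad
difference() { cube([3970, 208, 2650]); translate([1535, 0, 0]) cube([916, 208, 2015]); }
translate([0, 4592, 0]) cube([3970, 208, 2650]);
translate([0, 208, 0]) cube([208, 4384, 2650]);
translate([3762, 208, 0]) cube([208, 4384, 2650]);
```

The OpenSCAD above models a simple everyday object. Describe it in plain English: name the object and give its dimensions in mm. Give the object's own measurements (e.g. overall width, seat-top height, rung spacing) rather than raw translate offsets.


A single room: four walls, each 2650 mm tall and 208 mm thick, enclosing an outside footprint 3970×4800 mm (x × y), no floor or roof. The front and back walls (−y and +y sides) run the full x-width; the side walls fit between their inner faces. A door opening 916 mm wide and 2015 mm tall is cut through the front wall from the floor up, its −x edge 1535 mm from the wall's −x end.


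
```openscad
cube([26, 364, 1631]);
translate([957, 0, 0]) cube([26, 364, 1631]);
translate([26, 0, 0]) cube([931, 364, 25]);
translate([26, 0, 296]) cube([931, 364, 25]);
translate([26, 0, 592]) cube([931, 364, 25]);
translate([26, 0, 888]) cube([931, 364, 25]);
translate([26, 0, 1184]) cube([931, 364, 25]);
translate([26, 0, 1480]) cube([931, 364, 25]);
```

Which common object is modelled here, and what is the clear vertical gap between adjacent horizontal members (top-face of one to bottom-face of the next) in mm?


A bookshelf. The clear shelf gap is 271 mm.

Two tall side panels with 6 horizontal boards between them — a bookshelf. The first two shelf undersides are at z = 0 and z = 296; with shelf thickness 25, the clear gap is 296 − 0 − 25 = 271 mm.


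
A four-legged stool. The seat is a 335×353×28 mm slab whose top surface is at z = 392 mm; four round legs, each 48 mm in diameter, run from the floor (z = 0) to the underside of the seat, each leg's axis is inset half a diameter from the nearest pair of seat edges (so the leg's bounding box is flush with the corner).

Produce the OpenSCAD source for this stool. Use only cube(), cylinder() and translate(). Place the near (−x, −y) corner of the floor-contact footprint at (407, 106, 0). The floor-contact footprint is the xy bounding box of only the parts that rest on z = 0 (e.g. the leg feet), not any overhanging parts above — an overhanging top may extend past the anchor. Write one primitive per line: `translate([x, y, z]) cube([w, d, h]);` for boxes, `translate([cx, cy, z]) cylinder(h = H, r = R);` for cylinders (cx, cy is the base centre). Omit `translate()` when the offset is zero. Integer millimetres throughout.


translate([407, 106, 364]) cube([335, 353, 28]);
translate([431, 130, 0]) cylinder(h = 364, r = 24);
translate([718, 130, 0]) cylinder(h = 364, r = 24);
translate([431, 435, 0]) cylinder(h = 364, r = 24);
translate([718, 435, 0]) cylinder(h = 364, r = 24);


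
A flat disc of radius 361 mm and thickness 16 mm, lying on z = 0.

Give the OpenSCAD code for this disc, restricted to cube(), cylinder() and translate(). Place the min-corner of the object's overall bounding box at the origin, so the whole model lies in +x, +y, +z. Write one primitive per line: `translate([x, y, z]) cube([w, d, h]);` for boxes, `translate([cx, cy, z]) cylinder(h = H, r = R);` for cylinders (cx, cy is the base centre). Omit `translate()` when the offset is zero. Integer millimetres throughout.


translate([361, 361, 0]) cylinder(h = 16, r = 361);


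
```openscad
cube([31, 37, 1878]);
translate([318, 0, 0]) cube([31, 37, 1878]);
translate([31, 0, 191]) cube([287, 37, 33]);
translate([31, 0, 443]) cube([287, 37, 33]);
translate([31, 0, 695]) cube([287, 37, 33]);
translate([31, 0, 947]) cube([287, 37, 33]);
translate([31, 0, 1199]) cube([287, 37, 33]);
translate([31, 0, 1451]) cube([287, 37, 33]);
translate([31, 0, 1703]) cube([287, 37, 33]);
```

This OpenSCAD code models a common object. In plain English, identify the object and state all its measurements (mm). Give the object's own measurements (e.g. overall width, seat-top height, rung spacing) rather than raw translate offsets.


A straight ladder. Two 31×37 mm vertical rails, 1878 mm tall, stand 349 mm apart (outside-to-outside) with their front faces coplanar on the −y side. 7 rungs, each 37 mm deep and 33 mm tall, span between the inner faces of the rails, front faces flush with the rails. The lowest rung's underside is at z = 191 mm and rungs are spaced 252 mm apart (underside to underside).


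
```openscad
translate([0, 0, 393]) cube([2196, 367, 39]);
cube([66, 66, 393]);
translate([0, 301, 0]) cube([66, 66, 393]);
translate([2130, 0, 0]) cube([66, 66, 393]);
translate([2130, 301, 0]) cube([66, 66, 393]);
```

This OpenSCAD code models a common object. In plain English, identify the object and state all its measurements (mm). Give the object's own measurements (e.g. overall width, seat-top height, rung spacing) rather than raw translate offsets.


A long wooden bench with a 2196 mm (x) × 367 mm (y) seat, 39 mm thick, its top surface 432 mm above the floor. Four 66 mm square legs at the seat corners, flush with the edges, run from z = 0 to the seat underside.


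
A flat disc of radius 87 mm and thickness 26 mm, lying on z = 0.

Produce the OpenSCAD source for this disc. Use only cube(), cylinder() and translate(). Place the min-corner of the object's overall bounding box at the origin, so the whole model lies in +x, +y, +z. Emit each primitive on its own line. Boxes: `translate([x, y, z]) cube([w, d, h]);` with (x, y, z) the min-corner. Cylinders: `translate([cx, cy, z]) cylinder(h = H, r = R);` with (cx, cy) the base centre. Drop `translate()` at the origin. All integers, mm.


translate([87, 87, 0]) cylinder(h = 26, r = 87);


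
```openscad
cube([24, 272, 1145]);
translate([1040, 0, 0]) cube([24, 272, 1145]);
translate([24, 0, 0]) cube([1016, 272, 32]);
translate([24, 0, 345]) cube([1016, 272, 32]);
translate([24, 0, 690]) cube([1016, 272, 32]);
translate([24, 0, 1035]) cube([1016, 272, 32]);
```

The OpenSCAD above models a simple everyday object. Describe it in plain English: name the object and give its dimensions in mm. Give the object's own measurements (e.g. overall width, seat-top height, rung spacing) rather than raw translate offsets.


An open bookshelf. Two side panels, each 24 mm thick, 272 mm deep and 1145 mm tall, stand 1064 mm apart (outside-to-outside). Between them sit 4 shelves, each 32 mm thick and 272 mm deep, spanning the full gap between the sides. The bottom shelf rests on the floor (its underside at z = 0) and the clear gap between one shelf's top and the next shelf's underside is 313 mm.


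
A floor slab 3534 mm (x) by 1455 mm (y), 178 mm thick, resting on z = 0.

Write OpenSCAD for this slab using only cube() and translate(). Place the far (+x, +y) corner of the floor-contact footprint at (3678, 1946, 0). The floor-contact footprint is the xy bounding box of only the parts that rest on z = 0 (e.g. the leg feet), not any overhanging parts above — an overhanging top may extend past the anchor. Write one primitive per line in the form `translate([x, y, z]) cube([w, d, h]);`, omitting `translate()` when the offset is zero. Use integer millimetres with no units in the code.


translate([144, 491, 0]) cube([3534, 1455, 178]);


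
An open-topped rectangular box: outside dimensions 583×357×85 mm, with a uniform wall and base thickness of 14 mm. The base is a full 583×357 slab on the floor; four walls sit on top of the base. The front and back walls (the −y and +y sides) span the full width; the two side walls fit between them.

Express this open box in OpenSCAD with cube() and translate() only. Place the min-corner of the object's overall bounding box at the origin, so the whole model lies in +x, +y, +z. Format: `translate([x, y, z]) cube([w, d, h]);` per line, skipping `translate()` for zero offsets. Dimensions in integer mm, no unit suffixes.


cube([583, 357, 14]);
translate([0, 0, 14]) cube([583, 14, 71]);
translate([0, 343, 14]) cube([583, 14, 71]);
translate([0, 14, 14]) cube([14, 329, 71]);
translate([569, 14, 14]) cube([14, 329, 71]);


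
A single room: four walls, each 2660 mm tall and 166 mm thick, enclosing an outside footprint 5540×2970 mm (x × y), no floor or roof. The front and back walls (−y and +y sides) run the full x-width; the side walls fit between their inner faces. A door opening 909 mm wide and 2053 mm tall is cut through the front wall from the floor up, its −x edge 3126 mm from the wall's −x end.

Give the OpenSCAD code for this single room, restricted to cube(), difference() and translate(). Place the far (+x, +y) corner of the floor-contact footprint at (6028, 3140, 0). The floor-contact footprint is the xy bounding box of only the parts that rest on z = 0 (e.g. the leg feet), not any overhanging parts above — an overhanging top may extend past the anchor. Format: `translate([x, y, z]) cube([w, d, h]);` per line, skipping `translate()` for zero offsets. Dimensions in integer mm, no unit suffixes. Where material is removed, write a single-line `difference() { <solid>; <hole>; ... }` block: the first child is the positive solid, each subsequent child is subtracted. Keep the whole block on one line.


difference() { translate([488, 170, 0]) cube([5540, 166, 2660]); translate([3614, 170, 0]) cube([909, 166, 2053]); }
translate([488, 2974, 0]) cube([5540, 166, 2660]);
translate([488, 336, 0]) cube([166, 2638, 2660]);
translate([5862, 336, 0]) cube([166, 2638, 2660]);


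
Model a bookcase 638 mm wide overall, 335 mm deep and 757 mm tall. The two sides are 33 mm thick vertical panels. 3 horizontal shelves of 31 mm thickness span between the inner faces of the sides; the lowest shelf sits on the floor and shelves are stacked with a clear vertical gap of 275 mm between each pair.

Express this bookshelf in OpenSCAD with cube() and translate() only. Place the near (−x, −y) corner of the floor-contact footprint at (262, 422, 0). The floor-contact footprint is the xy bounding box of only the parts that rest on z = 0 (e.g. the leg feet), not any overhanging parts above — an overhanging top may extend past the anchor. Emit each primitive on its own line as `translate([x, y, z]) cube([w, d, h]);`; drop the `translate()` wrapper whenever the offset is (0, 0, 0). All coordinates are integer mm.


translate([262, 422, 0]) cube([33, 335, 757]);
translate([867, 422, 0]) cube([33, 335, 757]);
translate([295, 422, 0]) cube([572, 335, 31]);
translate([295, 422, 306]) cube([572, 335, 31]);
translate([295, 422, 612]) cube([572, 335, 31]);


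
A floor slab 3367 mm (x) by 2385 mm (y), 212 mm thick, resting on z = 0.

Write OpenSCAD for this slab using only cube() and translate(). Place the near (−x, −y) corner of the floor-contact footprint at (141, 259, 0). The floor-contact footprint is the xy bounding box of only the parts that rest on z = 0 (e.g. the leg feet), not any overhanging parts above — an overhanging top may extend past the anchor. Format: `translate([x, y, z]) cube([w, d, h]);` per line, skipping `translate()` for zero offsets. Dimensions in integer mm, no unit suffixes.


translate([141, 259, 0]) cube([3367, 2385, 212]);


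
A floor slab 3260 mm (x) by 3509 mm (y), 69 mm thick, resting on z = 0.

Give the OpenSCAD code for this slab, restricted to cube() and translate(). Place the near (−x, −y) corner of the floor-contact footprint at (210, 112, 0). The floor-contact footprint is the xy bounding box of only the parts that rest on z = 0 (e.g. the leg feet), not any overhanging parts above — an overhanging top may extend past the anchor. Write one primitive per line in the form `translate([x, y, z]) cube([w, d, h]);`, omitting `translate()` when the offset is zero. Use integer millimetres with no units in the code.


translate([210, 112, 0]) cube([3260, 3509, 69]);


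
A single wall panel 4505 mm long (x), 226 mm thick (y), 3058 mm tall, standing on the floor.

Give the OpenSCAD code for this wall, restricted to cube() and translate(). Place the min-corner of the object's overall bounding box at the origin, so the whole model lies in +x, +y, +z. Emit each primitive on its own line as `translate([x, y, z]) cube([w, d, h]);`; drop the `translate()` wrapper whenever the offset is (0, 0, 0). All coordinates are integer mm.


cube([4505, 226, 3058]);


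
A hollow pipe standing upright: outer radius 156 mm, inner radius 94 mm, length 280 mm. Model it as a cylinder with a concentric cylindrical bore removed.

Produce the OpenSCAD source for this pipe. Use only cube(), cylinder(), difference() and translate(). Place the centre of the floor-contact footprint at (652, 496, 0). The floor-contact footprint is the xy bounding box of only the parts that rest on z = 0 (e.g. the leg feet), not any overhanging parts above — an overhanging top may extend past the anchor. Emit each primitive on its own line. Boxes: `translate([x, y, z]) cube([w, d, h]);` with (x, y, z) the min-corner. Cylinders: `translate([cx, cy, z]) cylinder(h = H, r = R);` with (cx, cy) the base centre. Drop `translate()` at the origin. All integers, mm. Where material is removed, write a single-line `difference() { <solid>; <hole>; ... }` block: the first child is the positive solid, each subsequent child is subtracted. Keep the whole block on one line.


difference() { translate([652, 496, 0]) cylinder(h = 280, r = 156); translate([652, 496, 0]) cylinder(h = 280, r = 94); }


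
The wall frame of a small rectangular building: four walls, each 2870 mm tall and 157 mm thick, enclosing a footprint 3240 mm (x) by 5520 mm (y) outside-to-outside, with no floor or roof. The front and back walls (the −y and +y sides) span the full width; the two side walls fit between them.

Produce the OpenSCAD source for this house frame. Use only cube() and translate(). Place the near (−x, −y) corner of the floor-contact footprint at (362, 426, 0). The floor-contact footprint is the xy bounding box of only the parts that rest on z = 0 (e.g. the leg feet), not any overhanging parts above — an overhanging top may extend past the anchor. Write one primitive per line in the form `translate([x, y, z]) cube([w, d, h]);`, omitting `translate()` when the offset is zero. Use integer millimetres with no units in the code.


translate([362, 426, 0]) cube([3240, 157, 2870]);
translate([362, 5789, 0]) cube([3240, 157, 2870]);
translate([362, 583, 0]) cube([157, 5206, 2870]);
translate([3445, 583, 0]) cube([157, 5206, 2870]);


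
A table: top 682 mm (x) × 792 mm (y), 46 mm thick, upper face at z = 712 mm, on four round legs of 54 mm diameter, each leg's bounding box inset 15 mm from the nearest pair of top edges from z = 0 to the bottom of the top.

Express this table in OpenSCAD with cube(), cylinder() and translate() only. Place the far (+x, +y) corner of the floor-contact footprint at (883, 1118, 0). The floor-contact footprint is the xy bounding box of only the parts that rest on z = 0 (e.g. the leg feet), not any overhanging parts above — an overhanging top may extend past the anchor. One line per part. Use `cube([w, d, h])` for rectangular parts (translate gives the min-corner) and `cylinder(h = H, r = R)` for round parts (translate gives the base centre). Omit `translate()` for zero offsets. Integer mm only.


translate([216, 341, 666]) cube([682, 792, 46]);
translate([258, 383, 0]) cylinder(h = 666, r = 27);
translate([856, 383, 0]) cylinder(h = 666, r = 27);
translate([258, 1091, 0]) cylinder(h = 666, r = 27);
translate([856, 1091, 0]) cylinder(h = 666, r = 27);


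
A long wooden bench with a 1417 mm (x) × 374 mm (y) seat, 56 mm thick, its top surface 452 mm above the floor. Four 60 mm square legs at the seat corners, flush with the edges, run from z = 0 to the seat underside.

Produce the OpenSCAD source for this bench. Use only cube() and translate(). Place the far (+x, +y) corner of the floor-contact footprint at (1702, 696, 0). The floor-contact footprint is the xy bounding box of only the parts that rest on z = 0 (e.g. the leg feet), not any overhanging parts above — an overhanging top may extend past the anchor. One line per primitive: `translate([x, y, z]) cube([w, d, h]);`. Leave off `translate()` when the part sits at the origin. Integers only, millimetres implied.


translate([285, 322, 396]) cube([1417, 374, 56]);
translate([285, 322, 0]) cube([60, 60, 396]);
translate([285, 636, 0]) cube([60, 60, 396]);
translate([1642, 322, 0]) cube([60, 60, 396]);
translate([1642, 636, 0]) cube([60, 60, 396]);


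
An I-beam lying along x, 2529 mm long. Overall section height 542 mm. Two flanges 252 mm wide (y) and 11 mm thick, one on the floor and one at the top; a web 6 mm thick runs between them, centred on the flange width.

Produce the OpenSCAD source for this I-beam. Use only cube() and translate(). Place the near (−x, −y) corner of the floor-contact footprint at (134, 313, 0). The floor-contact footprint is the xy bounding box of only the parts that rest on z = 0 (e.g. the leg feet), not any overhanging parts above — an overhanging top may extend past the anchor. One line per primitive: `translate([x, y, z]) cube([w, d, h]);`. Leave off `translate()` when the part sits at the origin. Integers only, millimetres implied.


translate([134, 313, 0]) cube([2529, 252, 11]);
translate([134, 436, 11]) cube([2529, 6, 520]);
translate([134, 313, 531]) cube([2529, 252, 11]);


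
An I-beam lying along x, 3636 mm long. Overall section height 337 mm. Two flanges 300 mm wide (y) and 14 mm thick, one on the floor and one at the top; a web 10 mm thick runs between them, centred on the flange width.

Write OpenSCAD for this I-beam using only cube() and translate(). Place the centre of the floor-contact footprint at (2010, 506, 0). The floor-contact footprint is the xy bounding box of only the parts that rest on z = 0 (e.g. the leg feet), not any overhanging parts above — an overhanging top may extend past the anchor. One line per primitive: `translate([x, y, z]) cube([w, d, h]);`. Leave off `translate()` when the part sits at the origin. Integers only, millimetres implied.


translate([192, 356, 0]) cube([3636, 300, 14]);
translate([192, 501, 14]) cube([3636, 10, 309]);
translate([192, 356, 323]) cube([3636, 300, 14]);


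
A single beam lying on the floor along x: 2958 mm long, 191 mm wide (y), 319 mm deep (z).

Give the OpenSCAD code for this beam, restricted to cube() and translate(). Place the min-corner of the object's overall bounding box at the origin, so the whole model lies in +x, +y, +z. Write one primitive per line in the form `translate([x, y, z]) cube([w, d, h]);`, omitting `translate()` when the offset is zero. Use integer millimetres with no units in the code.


cube([2958, 191, 319]);


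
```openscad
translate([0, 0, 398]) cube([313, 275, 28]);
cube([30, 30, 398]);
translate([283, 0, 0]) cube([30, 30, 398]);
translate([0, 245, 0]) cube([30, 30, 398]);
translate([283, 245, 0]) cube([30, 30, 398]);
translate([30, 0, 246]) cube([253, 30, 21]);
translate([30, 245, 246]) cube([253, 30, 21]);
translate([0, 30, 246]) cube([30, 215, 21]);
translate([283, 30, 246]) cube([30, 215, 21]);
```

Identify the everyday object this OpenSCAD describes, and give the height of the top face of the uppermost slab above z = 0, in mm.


A stool. The seat height is 426 mm.

A 313×275×28 slab at z = 398 on four corner posts — a stool. The seat top is 398 + 28 = 426 mm.


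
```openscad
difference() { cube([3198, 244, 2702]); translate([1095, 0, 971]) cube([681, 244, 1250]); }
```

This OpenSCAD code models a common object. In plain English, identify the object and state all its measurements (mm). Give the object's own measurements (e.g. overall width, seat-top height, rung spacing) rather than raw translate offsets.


A wall 3198 mm long (x), 244 mm thick (y), 2702 mm tall, with a rectangular window opening cut through it. The opening is 681 mm wide and 1250 mm tall; its sill is at z = 971 mm and its near (−x) edge is 1095 mm from the wall's −x end. The opening passes through the full wall thickness.


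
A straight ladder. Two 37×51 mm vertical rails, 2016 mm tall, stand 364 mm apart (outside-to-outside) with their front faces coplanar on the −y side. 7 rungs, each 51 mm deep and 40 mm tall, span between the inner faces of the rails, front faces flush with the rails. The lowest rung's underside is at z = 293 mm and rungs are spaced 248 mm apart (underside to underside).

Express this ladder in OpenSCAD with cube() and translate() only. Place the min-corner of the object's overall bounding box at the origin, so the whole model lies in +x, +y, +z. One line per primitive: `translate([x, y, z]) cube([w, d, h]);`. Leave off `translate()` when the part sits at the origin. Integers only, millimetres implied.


cube([37, 51, 2016]);
translate([327, 0, 0]) cube([37, 51, 2016]);
translate([37, 0, 293]) cube([290, 51, 40]);
translate([37, 0, 541]) cube([290, 51, 40]);
translate([37, 0, 789]) cube([290, 51, 40]);
translate([37, 0, 1037]) cube([290, 51, 40]);
translate([37, 0, 1285]) cube([290, 51, 40]);
translate([37, 0, 1533]) cube([290, 51, 40]);
translate([37, 0, 1781]) cube([290, 51, 40]);


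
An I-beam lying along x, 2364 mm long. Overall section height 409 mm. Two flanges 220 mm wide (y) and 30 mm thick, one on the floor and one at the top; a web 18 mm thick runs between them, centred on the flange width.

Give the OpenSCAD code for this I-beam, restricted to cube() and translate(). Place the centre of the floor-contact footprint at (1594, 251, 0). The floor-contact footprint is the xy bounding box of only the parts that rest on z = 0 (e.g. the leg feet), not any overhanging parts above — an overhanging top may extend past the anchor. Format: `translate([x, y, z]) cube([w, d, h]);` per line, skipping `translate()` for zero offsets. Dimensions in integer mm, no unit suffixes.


translate([412, 141, 0]) cube([2364, 220, 30]);
translate([412, 242, 30]) cube([2364, 18, 349]);
translate([412, 141, 379]) cube([2364, 220, 30]);


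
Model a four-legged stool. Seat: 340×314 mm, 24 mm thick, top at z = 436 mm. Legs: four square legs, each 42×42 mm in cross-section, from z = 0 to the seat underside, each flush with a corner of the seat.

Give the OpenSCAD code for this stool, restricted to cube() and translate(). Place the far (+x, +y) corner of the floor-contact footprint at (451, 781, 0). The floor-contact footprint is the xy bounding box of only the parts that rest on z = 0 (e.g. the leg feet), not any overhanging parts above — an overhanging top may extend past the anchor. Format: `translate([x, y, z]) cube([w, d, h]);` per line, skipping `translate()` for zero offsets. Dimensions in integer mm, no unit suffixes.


translate([111, 467, 412]) cube([340, 314, 24]);
translate([111, 467, 0]) cube([42, 42, 412]);
translate([409, 467, 0]) cube([42, 42, 412]);
translate([111, 739, 0]) cube([42, 42, 412]);
translate([409, 739, 0]) cube([42, 42, 412]);
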